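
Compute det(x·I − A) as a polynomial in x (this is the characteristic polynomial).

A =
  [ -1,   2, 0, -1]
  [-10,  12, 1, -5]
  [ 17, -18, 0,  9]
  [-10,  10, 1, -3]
x^4 - 8*x^3 + 24*x^2 - 32*x + 16

Expanding det(x·I − A) (e.g. by cofactor expansion or by noting that A is similar to its Jordan form J, which has the same characteristic polynomial as A) gives
  χ_A(x) = x^4 - 8*x^3 + 24*x^2 - 32*x + 16
which factors as (x - 2)^4. The eigenvalues (with algebraic multiplicities) are λ = 2 with multiplicity 4.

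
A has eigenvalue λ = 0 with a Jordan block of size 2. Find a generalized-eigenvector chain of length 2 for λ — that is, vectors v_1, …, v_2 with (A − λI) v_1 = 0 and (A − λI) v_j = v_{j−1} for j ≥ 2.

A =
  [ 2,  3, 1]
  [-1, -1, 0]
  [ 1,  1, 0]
A Jordan chain for λ = 0 of length 2:
v_1 = (1, -1, 1)ᵀ
v_2 = (2, -1, 0)ᵀ

Let N = A − (0)·I. We want v_2 with N^2 v_2 = 0 but N^1 v_2 ≠ 0; then v_{j-1} := N · v_j for j = 2, …, 2.

Pick v_2 = (2, -1, 0)ᵀ.
Then v_1 = N · v_2 = (1, -1, 1)ᵀ.

Sanity check: (A − (0)·I) v_1 = (0, 0, 0)ᵀ = 0. ✓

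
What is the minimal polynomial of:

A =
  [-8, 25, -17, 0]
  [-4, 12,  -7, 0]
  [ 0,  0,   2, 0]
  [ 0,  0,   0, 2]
x^3 - 6*x^2 + 12*x - 8

The characteristic polynomial is χ_A(x) = (x - 2)^4, so the eigenvalues are known. The minimal polynomial is
  m_A(x) = Π_λ (x − λ)^{k_λ}
where k_λ is the size of the *largest* Jordan block for λ (equivalently, the smallest k with (A − λI)^k v = 0 for every generalised eigenvector v of λ).

  λ = 2: largest Jordan block has size 3, contributing (x − 2)^3

So m_A(x) = (x - 2)^3 = x^3 - 6*x^2 + 12*x - 8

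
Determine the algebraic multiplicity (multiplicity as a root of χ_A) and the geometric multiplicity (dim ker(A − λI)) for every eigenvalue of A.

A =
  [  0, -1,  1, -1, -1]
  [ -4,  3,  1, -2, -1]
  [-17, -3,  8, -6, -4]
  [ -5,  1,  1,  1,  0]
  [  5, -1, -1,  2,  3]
λ = 3: alg = 5, geom = 2

Step 1 — factor the characteristic polynomial to read off the algebraic multiplicities:
  χ_A(x) = (x - 3)^5

Step 2 — compute geometric multiplicities via the rank-nullity identity g(λ) = n − rank(A − λI):
  rank(A − (3)·I) = 3, so dim ker(A − (3)·I) = n − 3 = 2

Summary:
  λ = 3: algebraic multiplicity = 5, geometric multiplicity = 2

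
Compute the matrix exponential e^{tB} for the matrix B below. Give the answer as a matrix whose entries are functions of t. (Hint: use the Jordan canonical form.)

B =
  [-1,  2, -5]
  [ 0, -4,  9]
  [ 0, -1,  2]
e^{tB} =
  [exp(-t), -t^2*exp(-t)/2 + 2*t*exp(-t), 3*t^2*exp(-t)/2 - 5*t*exp(-t)]
  [0, -3*t*exp(-t) + exp(-t), 9*t*exp(-t)]
  [0, -t*exp(-t), 3*t*exp(-t) + exp(-t)]

Strategy: write B = P · J · P⁻¹ where J is a Jordan canonical form, so e^{tB} = P · e^{tJ} · P⁻¹, and e^{tJ} can be computed block-by-block.

B has Jordan form
J =
  [-1,  1,  0]
  [ 0, -1,  1]
  [ 0,  0, -1]
(up to reordering of blocks).

Per-block formulas:
  For a 3×3 Jordan block J_3(-1): exp(t · J_3(-1)) = e^(-1t)·(I + t·N + (t^2/2)·N^2), where N is the 3×3 nilpotent shift.

After assembling e^{tJ} and conjugating by P, we get:

e^{tB} =
  [exp(-t), -t^2*exp(-t)/2 + 2*t*exp(-t), 3*t^2*exp(-t)/2 - 5*t*exp(-t)]
  [0, -3*t*exp(-t) + exp(-t), 9*t*exp(-t)]
  [0, -t*exp(-t), 3*t*exp(-t) + exp(-t)]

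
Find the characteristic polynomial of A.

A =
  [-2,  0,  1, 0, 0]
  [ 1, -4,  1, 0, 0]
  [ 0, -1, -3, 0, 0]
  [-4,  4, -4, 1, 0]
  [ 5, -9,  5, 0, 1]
x^5 + 7*x^4 + 10*x^3 - 18*x^2 - 27*x + 27

Expanding det(x·I − A) (e.g. by cofactor expansion or by noting that A is similar to its Jordan form J, which has the same characteristic polynomial as A) gives
  χ_A(x) = x^5 + 7*x^4 + 10*x^3 - 18*x^2 - 27*x + 27
which factors as (x - 1)^2*(x + 3)^3. The eigenvalues (with algebraic multiplicities) are λ = -3 with multiplicity 3, λ = 1 with multiplicity 2.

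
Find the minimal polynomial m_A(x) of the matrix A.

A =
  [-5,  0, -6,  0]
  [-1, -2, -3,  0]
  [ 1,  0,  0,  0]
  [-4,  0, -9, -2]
x^3 + 7*x^2 + 16*x + 12

The characteristic polynomial is χ_A(x) = (x + 2)^3*(x + 3), so the eigenvalues are known. The minimal polynomial is
  m_A(x) = Π_λ (x − λ)^{k_λ}
where k_λ is the size of the *largest* Jordan block for λ (equivalently, the smallest k with (A − λI)^k v = 0 for every generalised eigenvector v of λ).

  λ = -3: largest Jordan block has size 1, contributing (x + 3)
  λ = -2: largest Jordan block has size 2, contributing (x + 2)^2

So m_A(x) = (x + 2)^2*(x + 3) = x^3 + 7*x^2 + 16*x + 12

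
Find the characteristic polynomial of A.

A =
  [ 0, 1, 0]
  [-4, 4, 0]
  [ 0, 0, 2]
x^3 - 6*x^2 + 12*x - 8

Expanding det(x·I − A) (e.g. by cofactor expansion or by noting that A is similar to its Jordan form J, which has the same characteristic polynomial as A) gives
  χ_A(x) = x^3 - 6*x^2 + 12*x - 8
which factors as (x - 2)^3. The eigenvalues (with algebraic multiplicities) are λ = 2 with multiplicity 3.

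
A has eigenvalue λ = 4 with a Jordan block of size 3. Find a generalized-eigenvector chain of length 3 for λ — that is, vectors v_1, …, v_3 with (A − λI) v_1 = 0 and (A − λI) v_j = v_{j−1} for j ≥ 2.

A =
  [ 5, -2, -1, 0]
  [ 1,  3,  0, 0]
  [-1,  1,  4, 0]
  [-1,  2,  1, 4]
A Jordan chain for λ = 4 of length 3:
v_1 = (-1, -1, 1, 1)ᵀ
v_2 = (-2, -1, 1, 2)ᵀ
v_3 = (0, 1, 0, 0)ᵀ

Let N = A − (4)·I. We want v_3 with N^3 v_3 = 0 but N^2 v_3 ≠ 0; then v_{j-1} := N · v_j for j = 3, …, 2.

Pick v_3 = (0, 1, 0, 0)ᵀ.
Then v_2 = N · v_3 = (-2, -1, 1, 2)ᵀ.
Then v_1 = N · v_2 = (-1, -1, 1, 1)ᵀ.

Sanity check: (A − (4)·I) v_1 = (0, 0, 0, 0)ᵀ = 0. ✓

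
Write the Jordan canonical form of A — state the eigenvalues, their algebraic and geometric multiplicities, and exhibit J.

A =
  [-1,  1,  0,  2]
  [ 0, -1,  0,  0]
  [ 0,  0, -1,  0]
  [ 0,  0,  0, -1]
J_2(-1) ⊕ J_1(-1) ⊕ J_1(-1)

The characteristic polynomial is
  det(x·I − A) = x^4 + 4*x^3 + 6*x^2 + 4*x + 1 = (x + 1)^4

Eigenvalues and multiplicities (the geometric multiplicity of λ is n − rank(A − λI), which equals the number of Jordan blocks for λ):
  λ = -1: algebraic multiplicity = 4, geometric multiplicity = 3

Determining the block sizes for each eigenvalue:
  λ = -1: 3 blocks summing to 4 forces exactly one block of size 2 and the rest size 1 → block sizes [2, 1, 1]

Assembling the blocks gives a Jordan form
J =
  [-1,  1,  0,  0]
  [ 0, -1,  0,  0]
  [ 0,  0, -1,  0]
  [ 0,  0,  0, -1]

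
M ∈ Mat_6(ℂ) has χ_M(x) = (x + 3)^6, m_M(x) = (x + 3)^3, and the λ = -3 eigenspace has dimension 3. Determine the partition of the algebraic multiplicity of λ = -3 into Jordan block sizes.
Block sizes for λ = -3: [3, 2, 1]

Step 1 — from the characteristic polynomial, algebraic multiplicity of λ = -3 is 6. From dim ker(M − (-3)·I) = 3, there are exactly 3 Jordan blocks for λ = -3.
Step 2 — from the minimal polynomial, the factor (x + 3)^3 tells us the largest block for λ = -3 has size 3.
Step 3 — with total size 6, 3 blocks, and largest block 3, the block sizes (in nonincreasing order) are [3, 2, 1].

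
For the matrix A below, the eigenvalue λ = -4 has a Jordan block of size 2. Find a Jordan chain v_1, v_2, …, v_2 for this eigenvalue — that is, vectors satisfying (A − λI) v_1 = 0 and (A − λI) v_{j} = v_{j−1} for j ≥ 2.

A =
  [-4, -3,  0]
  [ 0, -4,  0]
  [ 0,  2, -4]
A Jordan chain for λ = -4 of length 2:
v_1 = (-3, 0, 2)ᵀ
v_2 = (0, 1, 0)ᵀ

Let N = A − (-4)·I. We want v_2 with N^2 v_2 = 0 but N^1 v_2 ≠ 0; then v_{j-1} := N · v_j for j = 2, …, 2.

Pick v_2 = (0, 1, 0)ᵀ.
Then v_1 = N · v_2 = (-3, 0, 2)ᵀ.

Sanity check: (A − (-4)·I) v_1 = (0, 0, 0)ᵀ = 0. ✓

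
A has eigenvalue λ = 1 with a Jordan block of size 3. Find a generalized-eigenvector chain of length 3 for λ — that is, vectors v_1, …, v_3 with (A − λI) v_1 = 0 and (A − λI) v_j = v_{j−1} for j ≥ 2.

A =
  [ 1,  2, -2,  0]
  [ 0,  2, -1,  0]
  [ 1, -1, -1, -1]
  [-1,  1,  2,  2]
A Jordan chain for λ = 1 of length 3:
v_1 = (-2, -1, -1, 1)ᵀ
v_2 = (0, 0, 1, -1)ᵀ
v_3 = (1, 0, 0, 0)ᵀ

Let N = A − (1)·I. We want v_3 with N^3 v_3 = 0 but N^2 v_3 ≠ 0; then v_{j-1} := N · v_j for j = 3, …, 2.

Pick v_3 = (1, 0, 0, 0)ᵀ.
Then v_2 = N · v_3 = (0, 0, 1, -1)ᵀ.
Then v_1 = N · v_2 = (-2, -1, -1, 1)ᵀ.

Sanity check: (A − (1)·I) v_1 = (0, 0, 0, 0)ᵀ = 0. ✓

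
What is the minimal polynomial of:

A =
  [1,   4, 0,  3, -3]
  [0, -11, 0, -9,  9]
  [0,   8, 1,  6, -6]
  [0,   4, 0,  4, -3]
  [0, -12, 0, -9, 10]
x^2 - 2*x + 1

The characteristic polynomial is χ_A(x) = (x - 1)^5, so the eigenvalues are known. The minimal polynomial is
  m_A(x) = Π_λ (x − λ)^{k_λ}
where k_λ is the size of the *largest* Jordan block for λ (equivalently, the smallest k with (A − λI)^k v = 0 for every generalised eigenvector v of λ).

  λ = 1: largest Jordan block has size 2, contributing (x − 1)^2

So m_A(x) = (x - 1)^2 = x^2 - 2*x + 1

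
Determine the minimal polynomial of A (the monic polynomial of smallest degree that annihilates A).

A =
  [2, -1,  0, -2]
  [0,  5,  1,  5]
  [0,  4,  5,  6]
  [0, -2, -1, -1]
x^4 - 11*x^3 + 45*x^2 - 81*x + 54

The characteristic polynomial is χ_A(x) = (x - 3)^3*(x - 2), so the eigenvalues are known. The minimal polynomial is
  m_A(x) = Π_λ (x − λ)^{k_λ}
where k_λ is the size of the *largest* Jordan block for λ (equivalently, the smallest k with (A − λI)^k v = 0 for every generalised eigenvector v of λ).

  λ = 2: largest Jordan block has size 1, contributing (x − 2)
  λ = 3: largest Jordan block has size 3, contributing (x − 3)^3

So m_A(x) = (x - 3)^3*(x - 2) = x^4 - 11*x^3 + 45*x^2 - 81*x + 54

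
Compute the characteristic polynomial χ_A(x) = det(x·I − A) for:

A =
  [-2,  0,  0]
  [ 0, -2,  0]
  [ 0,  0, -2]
x^3 + 6*x^2 + 12*x + 8

Expanding det(x·I − A) (e.g. by cofactor expansion or by noting that A is similar to its Jordan form J, which has the same characteristic polynomial as A) gives
  χ_A(x) = x^3 + 6*x^2 + 12*x + 8
which factors as (x + 2)^3. The eigenvalues (with algebraic multiplicities) are λ = -2 with multiplicity 3.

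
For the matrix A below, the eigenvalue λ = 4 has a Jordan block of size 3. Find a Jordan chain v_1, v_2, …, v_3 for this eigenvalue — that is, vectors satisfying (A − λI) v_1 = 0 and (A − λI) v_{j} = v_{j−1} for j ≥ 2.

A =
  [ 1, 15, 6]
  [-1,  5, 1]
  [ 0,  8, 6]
A Jordan chain for λ = 4 of length 3:
v_1 = (-6, 2, -8)ᵀ
v_2 = (-3, -1, 0)ᵀ
v_3 = (1, 0, 0)ᵀ

Let N = A − (4)·I. We want v_3 with N^3 v_3 = 0 but N^2 v_3 ≠ 0; then v_{j-1} := N · v_j for j = 3, …, 2.

Pick v_3 = (1, 0, 0)ᵀ.
Then v_2 = N · v_3 = (-3, -1, 0)ᵀ.
Then v_1 = N · v_2 = (-6, 2, -8)ᵀ.

Sanity check: (A − (4)·I) v_1 = (0, 0, 0)ᵀ = 0. ✓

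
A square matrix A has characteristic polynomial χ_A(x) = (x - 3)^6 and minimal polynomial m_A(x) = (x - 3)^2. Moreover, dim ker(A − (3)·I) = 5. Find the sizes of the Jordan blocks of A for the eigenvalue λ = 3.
Block sizes for λ = 3: [2, 1, 1, 1, 1]

Step 1 — from the characteristic polynomial, algebraic multiplicity of λ = 3 is 6. From dim ker(A − (3)·I) = 5, there are exactly 5 Jordan blocks for λ = 3.
Step 2 — from the minimal polynomial, the factor (x − 3)^2 tells us the largest block for λ = 3 has size 2.
Step 3 — with total size 6, 5 blocks, and largest block 2, the block sizes (in nonincreasing order) are [2, 1, 1, 1, 1].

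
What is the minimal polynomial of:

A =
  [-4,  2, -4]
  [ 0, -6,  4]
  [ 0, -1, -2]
x^2 + 8*x + 16

The characteristic polynomial is χ_A(x) = (x + 4)^3, so the eigenvalues are known. The minimal polynomial is
  m_A(x) = Π_λ (x − λ)^{k_λ}
where k_λ is the size of the *largest* Jordan block for λ (equivalently, the smallest k with (A − λI)^k v = 0 for every generalised eigenvector v of λ).

  λ = -4: largest Jordan block has size 2, contributing (x + 4)^2

So m_A(x) = (x + 4)^2 = x^2 + 8*x + 16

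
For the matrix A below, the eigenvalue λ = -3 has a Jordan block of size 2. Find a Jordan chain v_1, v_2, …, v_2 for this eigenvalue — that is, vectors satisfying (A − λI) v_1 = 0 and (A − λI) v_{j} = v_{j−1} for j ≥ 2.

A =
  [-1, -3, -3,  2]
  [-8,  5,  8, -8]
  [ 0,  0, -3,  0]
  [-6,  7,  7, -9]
A Jordan chain for λ = -3 of length 2:
v_1 = (-1, 0, 0, 1)ᵀ
v_2 = (1, 1, 0, 0)ᵀ

Let N = A − (-3)·I. We want v_2 with N^2 v_2 = 0 but N^1 v_2 ≠ 0; then v_{j-1} := N · v_j for j = 2, …, 2.

Pick v_2 = (1, 1, 0, 0)ᵀ.
Then v_1 = N · v_2 = (-1, 0, 0, 1)ᵀ.

Sanity check: (A − (-3)·I) v_1 = (0, 0, 0, 0)ᵀ = 0. ✓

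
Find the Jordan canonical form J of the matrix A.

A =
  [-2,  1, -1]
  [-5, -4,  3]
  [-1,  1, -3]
J_3(-3)

The characteristic polynomial is
  det(x·I − A) = x^3 + 9*x^2 + 27*x + 27 = (x + 3)^3

Eigenvalues and multiplicities (the geometric multiplicity of λ is n − rank(A − λI), which equals the number of Jordan blocks for λ):
  λ = -3: algebraic multiplicity = 3, geometric multiplicity = 1

Determining the block sizes for each eigenvalue:
  λ = -3: one block (gm = 1), so the single block has size am = 3 → block sizes [3]

Assembling the blocks gives a Jordan form
J =
  [-3,  1,  0]
  [ 0, -3,  1]
  [ 0,  0, -3]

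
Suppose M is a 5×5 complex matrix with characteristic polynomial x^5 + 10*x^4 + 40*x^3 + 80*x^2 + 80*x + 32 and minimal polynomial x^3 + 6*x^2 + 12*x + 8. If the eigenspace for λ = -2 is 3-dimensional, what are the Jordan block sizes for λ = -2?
Block sizes for λ = -2: [3, 1, 1]

Step 1 — from the characteristic polynomial, algebraic multiplicity of λ = -2 is 5. From dim ker(M − (-2)·I) = 3, there are exactly 3 Jordan blocks for λ = -2.
Step 2 — from the minimal polynomial, the factor (x + 2)^3 tells us the largest block for λ = -2 has size 3.
Step 3 — with total size 5, 3 blocks, and largest block 3, the block sizes (in nonincreasing order) are [3, 1, 1].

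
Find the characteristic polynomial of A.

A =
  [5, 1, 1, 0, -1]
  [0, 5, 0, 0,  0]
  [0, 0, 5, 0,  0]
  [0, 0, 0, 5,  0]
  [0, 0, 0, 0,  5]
x^5 - 25*x^4 + 250*x^3 - 1250*x^2 + 3125*x - 3125

Expanding det(x·I − A) (e.g. by cofactor expansion or by noting that A is similar to its Jordan form J, which has the same characteristic polynomial as A) gives
  χ_A(x) = x^5 - 25*x^4 + 250*x^3 - 1250*x^2 + 3125*x - 3125
which factors as (x - 5)^5. The eigenvalues (with algebraic multiplicities) are λ = 5 with multiplicity 5.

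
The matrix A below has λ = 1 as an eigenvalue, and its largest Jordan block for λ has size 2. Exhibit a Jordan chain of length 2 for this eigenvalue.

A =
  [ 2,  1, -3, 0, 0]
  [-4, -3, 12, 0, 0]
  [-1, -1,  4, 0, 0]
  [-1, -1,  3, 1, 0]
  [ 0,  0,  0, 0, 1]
A Jordan chain for λ = 1 of length 2:
v_1 = (1, -4, -1, -1, 0)ᵀ
v_2 = (1, 0, 0, 0, 0)ᵀ

Let N = A − (1)·I. We want v_2 with N^2 v_2 = 0 but N^1 v_2 ≠ 0; then v_{j-1} := N · v_j for j = 2, …, 2.

Pick v_2 = (1, 0, 0, 0, 0)ᵀ.
Then v_1 = N · v_2 = (1, -4, -1, -1, 0)ᵀ.

Sanity check: (A − (1)·I) v_1 = (0, 0, 0, 0, 0)ᵀ = 0. ✓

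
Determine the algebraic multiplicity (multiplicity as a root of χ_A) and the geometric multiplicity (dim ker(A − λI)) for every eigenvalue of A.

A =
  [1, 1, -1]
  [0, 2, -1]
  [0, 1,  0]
λ = 1: alg = 3, geom = 2

Step 1 — factor the characteristic polynomial to read off the algebraic multiplicities:
  χ_A(x) = (x - 1)^3

Step 2 — compute geometric multiplicities via the rank-nullity identity g(λ) = n − rank(A − λI):
  rank(A − (1)·I) = 1, so dim ker(A − (1)·I) = n − 1 = 2

Summary:
  λ = 1: algebraic multiplicity = 3, geometric multiplicity = 2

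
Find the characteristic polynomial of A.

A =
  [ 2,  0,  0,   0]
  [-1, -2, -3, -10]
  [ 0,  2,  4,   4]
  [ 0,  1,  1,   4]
x^4 - 8*x^3 + 24*x^2 - 32*x + 16

Expanding det(x·I − A) (e.g. by cofactor expansion or by noting that A is similar to its Jordan form J, which has the same characteristic polynomial as A) gives
  χ_A(x) = x^4 - 8*x^3 + 24*x^2 - 32*x + 16
which factors as (x - 2)^4. The eigenvalues (with algebraic multiplicities) are λ = 2 with multiplicity 4.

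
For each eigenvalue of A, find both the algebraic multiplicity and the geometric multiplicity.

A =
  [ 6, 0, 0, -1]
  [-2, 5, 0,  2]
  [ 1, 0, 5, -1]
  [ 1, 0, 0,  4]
λ = 5: alg = 4, geom = 3

Step 1 — factor the characteristic polynomial to read off the algebraic multiplicities:
  χ_A(x) = (x - 5)^4

Step 2 — compute geometric multiplicities via the rank-nullity identity g(λ) = n − rank(A − λI):
  rank(A − (5)·I) = 1, so dim ker(A − (5)·I) = n − 1 = 3

Summary:
  λ = 5: algebraic multiplicity = 4, geometric multiplicity = 3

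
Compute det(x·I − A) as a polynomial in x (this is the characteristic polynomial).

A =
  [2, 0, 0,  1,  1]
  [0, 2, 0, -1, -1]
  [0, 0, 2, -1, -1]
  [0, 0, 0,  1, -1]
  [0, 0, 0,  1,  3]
x^5 - 10*x^4 + 40*x^3 - 80*x^2 + 80*x - 32

Expanding det(x·I − A) (e.g. by cofactor expansion or by noting that A is similar to its Jordan form J, which has the same characteristic polynomial as A) gives
  χ_A(x) = x^5 - 10*x^4 + 40*x^3 - 80*x^2 + 80*x - 32
which factors as (x - 2)^5. The eigenvalues (with algebraic multiplicities) are λ = 2 with multiplicity 5.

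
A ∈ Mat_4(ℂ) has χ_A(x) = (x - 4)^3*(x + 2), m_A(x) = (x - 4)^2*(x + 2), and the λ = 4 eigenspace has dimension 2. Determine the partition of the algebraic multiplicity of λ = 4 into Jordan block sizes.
Block sizes for λ = 4: [2, 1]

Step 1 — from the characteristic polynomial, algebraic multiplicity of λ = 4 is 3. From dim ker(A − (4)·I) = 2, there are exactly 2 Jordan blocks for λ = 4.
Step 2 — from the minimal polynomial, the factor (x − 4)^2 tells us the largest block for λ = 4 has size 2.
Step 3 — with total size 3, 2 blocks, and largest block 2, the block sizes (in nonincreasing order) are [2, 1].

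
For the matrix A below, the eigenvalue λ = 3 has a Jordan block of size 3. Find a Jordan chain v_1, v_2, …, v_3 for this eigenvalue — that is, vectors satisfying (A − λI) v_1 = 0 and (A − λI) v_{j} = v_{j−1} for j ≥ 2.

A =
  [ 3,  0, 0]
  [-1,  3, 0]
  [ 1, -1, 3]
A Jordan chain for λ = 3 of length 3:
v_1 = (0, 0, 1)ᵀ
v_2 = (0, -1, 1)ᵀ
v_3 = (1, 0, 0)ᵀ

Let N = A − (3)·I. We want v_3 with N^3 v_3 = 0 but N^2 v_3 ≠ 0; then v_{j-1} := N · v_j for j = 3, …, 2.

Pick v_3 = (1, 0, 0)ᵀ.
Then v_2 = N · v_3 = (0, -1, 1)ᵀ.
Then v_1 = N · v_2 = (0, 0, 1)ᵀ.

Sanity check: (A − (3)·I) v_1 = (0, 0, 0)ᵀ = 0. ✓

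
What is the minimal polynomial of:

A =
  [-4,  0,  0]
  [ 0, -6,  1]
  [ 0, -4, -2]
x^2 + 8*x + 16

The characteristic polynomial is χ_A(x) = (x + 4)^3, so the eigenvalues are known. The minimal polynomial is
  m_A(x) = Π_λ (x − λ)^{k_λ}
where k_λ is the size of the *largest* Jordan block for λ (equivalently, the smallest k with (A − λI)^k v = 0 for every generalised eigenvector v of λ).

  λ = -4: largest Jordan block has size 2, contributing (x + 4)^2

So m_A(x) = (x + 4)^2 = x^2 + 8*x + 16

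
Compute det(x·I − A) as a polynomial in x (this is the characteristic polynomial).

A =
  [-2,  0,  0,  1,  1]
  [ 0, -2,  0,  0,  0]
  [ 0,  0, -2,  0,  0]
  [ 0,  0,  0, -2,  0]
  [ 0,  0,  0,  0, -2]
x^5 + 10*x^4 + 40*x^3 + 80*x^2 + 80*x + 32

Expanding det(x·I − A) (e.g. by cofactor expansion or by noting that A is similar to its Jordan form J, which has the same characteristic polynomial as A) gives
  χ_A(x) = x^5 + 10*x^4 + 40*x^3 + 80*x^2 + 80*x + 32
which factors as (x + 2)^5. The eigenvalues (with algebraic multiplicities) are λ = -2 with multiplicity 5.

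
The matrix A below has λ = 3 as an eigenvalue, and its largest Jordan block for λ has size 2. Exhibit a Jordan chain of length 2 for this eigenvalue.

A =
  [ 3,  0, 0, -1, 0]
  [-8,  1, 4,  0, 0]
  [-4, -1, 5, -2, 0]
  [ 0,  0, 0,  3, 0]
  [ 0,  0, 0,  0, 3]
A Jordan chain for λ = 3 of length 2:
v_1 = (0, -8, -4, 0, 0)ᵀ
v_2 = (1, 0, 0, 0, 0)ᵀ

Let N = A − (3)·I. We want v_2 with N^2 v_2 = 0 but N^1 v_2 ≠ 0; then v_{j-1} := N · v_j for j = 2, …, 2.

Pick v_2 = (1, 0, 0, 0, 0)ᵀ.
Then v_1 = N · v_2 = (0, -8, -4, 0, 0)ᵀ.

Sanity check: (A − (3)·I) v_1 = (0, 0, 0, 0, 0)ᵀ = 0. ✓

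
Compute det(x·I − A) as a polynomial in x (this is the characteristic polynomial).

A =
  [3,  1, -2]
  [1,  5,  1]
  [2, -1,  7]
x^3 - 15*x^2 + 75*x - 125

Expanding det(x·I − A) (e.g. by cofactor expansion or by noting that A is similar to its Jordan form J, which has the same characteristic polynomial as A) gives
  χ_A(x) = x^3 - 15*x^2 + 75*x - 125
which factors as (x - 5)^3. The eigenvalues (with algebraic multiplicities) are λ = 5 with multiplicity 3.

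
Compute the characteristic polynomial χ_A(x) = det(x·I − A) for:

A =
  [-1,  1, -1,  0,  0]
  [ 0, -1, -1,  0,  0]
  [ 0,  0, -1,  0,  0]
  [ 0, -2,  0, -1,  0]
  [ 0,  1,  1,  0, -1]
x^5 + 5*x^4 + 10*x^3 + 10*x^2 + 5*x + 1

Expanding det(x·I − A) (e.g. by cofactor expansion or by noting that A is similar to its Jordan form J, which has the same characteristic polynomial as A) gives
  χ_A(x) = x^5 + 5*x^4 + 10*x^3 + 10*x^2 + 5*x + 1
which factors as (x + 1)^5. The eigenvalues (with algebraic multiplicities) are λ = -1 with multiplicity 5.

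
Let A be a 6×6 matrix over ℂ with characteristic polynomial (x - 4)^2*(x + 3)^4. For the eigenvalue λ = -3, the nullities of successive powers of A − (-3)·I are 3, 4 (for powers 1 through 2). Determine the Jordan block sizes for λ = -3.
Block sizes for λ = -3: [2, 1, 1]

From the dimensions of kernels of powers, the number of Jordan blocks of size at least j is d_j − d_{j−1} where d_j = dim ker(N^j) (with d_0 = 0). Computing the differences gives [3, 1].
The number of blocks of size exactly k is (#blocks of size ≥ k) − (#blocks of size ≥ k + 1), so the partition is: 2 block(s) of size 1, 1 block(s) of size 2.
In nonincreasing order the block sizes are [2, 1, 1].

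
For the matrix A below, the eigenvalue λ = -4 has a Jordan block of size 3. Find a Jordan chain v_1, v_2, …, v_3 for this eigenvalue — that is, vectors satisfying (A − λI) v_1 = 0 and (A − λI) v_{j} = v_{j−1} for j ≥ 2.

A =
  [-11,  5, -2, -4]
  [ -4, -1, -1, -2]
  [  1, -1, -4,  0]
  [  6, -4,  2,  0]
A Jordan chain for λ = -4 of length 3:
v_1 = (3, 3, -3, 0)ᵀ
v_2 = (-7, -4, 1, 6)ᵀ
v_3 = (1, 0, 0, 0)ᵀ

Let N = A − (-4)·I. We want v_3 with N^3 v_3 = 0 but N^2 v_3 ≠ 0; then v_{j-1} := N · v_j for j = 3, …, 2.

Pick v_3 = (1, 0, 0, 0)ᵀ.
Then v_2 = N · v_3 = (-7, -4, 1, 6)ᵀ.
Then v_1 = N · v_2 = (3, 3, -3, 0)ᵀ.

Sanity check: (A − (-4)·I) v_1 = (0, 0, 0, 0)ᵀ = 0. ✓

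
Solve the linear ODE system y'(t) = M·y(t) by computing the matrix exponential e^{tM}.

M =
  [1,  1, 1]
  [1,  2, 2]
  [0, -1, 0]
e^{tM} =
  [t^2*exp(t)/2 + exp(t), t*exp(t), t^2*exp(t)/2 + t*exp(t)]
  [t^2*exp(t)/2 + t*exp(t), t*exp(t) + exp(t), t^2*exp(t)/2 + 2*t*exp(t)]
  [-t^2*exp(t)/2, -t*exp(t), -t^2*exp(t)/2 - t*exp(t) + exp(t)]

Strategy: write M = P · J · P⁻¹ where J is a Jordan canonical form, so e^{tM} = P · e^{tJ} · P⁻¹, and e^{tJ} can be computed block-by-block.

M has Jordan form
J =
  [1, 1, 0]
  [0, 1, 1]
  [0, 0, 1]
(up to reordering of blocks).

Per-block formulas:
  For a 3×3 Jordan block J_3(1): exp(t · J_3(1)) = e^(1t)·(I + t·N + (t^2/2)·N^2), where N is the 3×3 nilpotent shift.

After assembling e^{tJ} and conjugating by P, we get:

e^{tM} =
  [t^2*exp(t)/2 + exp(t), t*exp(t), t^2*exp(t)/2 + t*exp(t)]
  [t^2*exp(t)/2 + t*exp(t), t*exp(t) + exp(t), t^2*exp(t)/2 + 2*t*exp(t)]
  [-t^2*exp(t)/2, -t*exp(t), -t^2*exp(t)/2 - t*exp(t) + exp(t)]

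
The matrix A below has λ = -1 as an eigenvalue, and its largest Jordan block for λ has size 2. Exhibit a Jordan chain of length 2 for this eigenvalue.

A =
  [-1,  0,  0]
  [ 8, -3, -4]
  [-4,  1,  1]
A Jordan chain for λ = -1 of length 2:
v_1 = (0, 8, -4)ᵀ
v_2 = (1, 0, 0)ᵀ

Let N = A − (-1)·I. We want v_2 with N^2 v_2 = 0 but N^1 v_2 ≠ 0; then v_{j-1} := N · v_j for j = 2, …, 2.

Pick v_2 = (1, 0, 0)ᵀ.
Then v_1 = N · v_2 = (0, 8, -4)ᵀ.

Sanity check: (A − (-1)·I) v_1 = (0, 0, 0)ᵀ = 0. ✓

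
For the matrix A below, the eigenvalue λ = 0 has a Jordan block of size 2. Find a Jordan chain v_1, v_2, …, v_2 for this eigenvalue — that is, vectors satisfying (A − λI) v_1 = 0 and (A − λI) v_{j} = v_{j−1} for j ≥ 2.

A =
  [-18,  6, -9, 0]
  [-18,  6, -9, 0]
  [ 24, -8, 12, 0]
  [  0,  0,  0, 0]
A Jordan chain for λ = 0 of length 2:
v_1 = (-18, -18, 24, 0)ᵀ
v_2 = (1, 0, 0, 0)ᵀ

Let N = A − (0)·I. We want v_2 with N^2 v_2 = 0 but N^1 v_2 ≠ 0; then v_{j-1} := N · v_j for j = 2, …, 2.

Pick v_2 = (1, 0, 0, 0)ᵀ.
Then v_1 = N · v_2 = (-18, -18, 24, 0)ᵀ.

Sanity check: (A − (0)·I) v_1 = (0, 0, 0, 0)ᵀ = 0. ✓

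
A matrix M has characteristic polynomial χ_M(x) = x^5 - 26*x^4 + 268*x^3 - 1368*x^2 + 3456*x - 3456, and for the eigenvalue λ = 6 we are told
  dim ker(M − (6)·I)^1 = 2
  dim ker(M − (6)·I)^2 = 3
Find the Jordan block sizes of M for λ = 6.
Block sizes for λ = 6: [2, 1]

From the dimensions of kernels of powers, the number of Jordan blocks of size at least j is d_j − d_{j−1} where d_j = dim ker(N^j) (with d_0 = 0). Computing the differences gives [2, 1].
The number of blocks of size exactly k is (#blocks of size ≥ k) − (#blocks of size ≥ k + 1), so the partition is: 1 block(s) of size 1, 1 block(s) of size 2.
In nonincreasing order the block sizes are [2, 1].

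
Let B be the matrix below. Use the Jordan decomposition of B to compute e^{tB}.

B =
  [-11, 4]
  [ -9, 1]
e^{tB} =
  [-6*t*exp(-5*t) + exp(-5*t), 4*t*exp(-5*t)]
  [-9*t*exp(-5*t), 6*t*exp(-5*t) + exp(-5*t)]

Strategy: write B = P · J · P⁻¹ where J is a Jordan canonical form, so e^{tB} = P · e^{tJ} · P⁻¹, and e^{tJ} can be computed block-by-block.

B has Jordan form
J =
  [-5,  1]
  [ 0, -5]
(up to reordering of blocks).

Per-block formulas:
  For a 2×2 Jordan block J_2(-5): exp(t · J_2(-5)) = e^(-5t)·(I + t·N), where N is the 2×2 nilpotent shift.

After assembling e^{tJ} and conjugating by P, we get:

e^{tB} =
  [-6*t*exp(-5*t) + exp(-5*t), 4*t*exp(-5*t)]
  [-9*t*exp(-5*t), 6*t*exp(-5*t) + exp(-5*t)]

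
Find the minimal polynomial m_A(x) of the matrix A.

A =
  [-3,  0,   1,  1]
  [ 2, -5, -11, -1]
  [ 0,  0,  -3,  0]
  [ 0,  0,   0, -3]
x^3 + 11*x^2 + 39*x + 45

The characteristic polynomial is χ_A(x) = (x + 3)^3*(x + 5), so the eigenvalues are known. The minimal polynomial is
  m_A(x) = Π_λ (x − λ)^{k_λ}
where k_λ is the size of the *largest* Jordan block for λ (equivalently, the smallest k with (A − λI)^k v = 0 for every generalised eigenvector v of λ).

  λ = -5: largest Jordan block has size 1, contributing (x + 5)
  λ = -3: largest Jordan block has size 2, contributing (x + 3)^2

So m_A(x) = (x + 3)^2*(x + 5) = x^3 + 11*x^2 + 39*x + 45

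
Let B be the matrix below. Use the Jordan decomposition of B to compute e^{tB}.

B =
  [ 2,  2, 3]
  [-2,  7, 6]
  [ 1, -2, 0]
e^{tB} =
  [-t*exp(3*t) + exp(3*t), 2*t*exp(3*t), 3*t*exp(3*t)]
  [-2*t*exp(3*t), 4*t*exp(3*t) + exp(3*t), 6*t*exp(3*t)]
  [t*exp(3*t), -2*t*exp(3*t), -3*t*exp(3*t) + exp(3*t)]

Strategy: write B = P · J · P⁻¹ where J is a Jordan canonical form, so e^{tB} = P · e^{tJ} · P⁻¹, and e^{tJ} can be computed block-by-block.

B has Jordan form
J =
  [3, 1, 0]
  [0, 3, 0]
  [0, 0, 3]
(up to reordering of blocks).

Per-block formulas:
  For a 2×2 Jordan block J_2(3): exp(t · J_2(3)) = e^(3t)·(I + t·N), where N is the 2×2 nilpotent shift.
  For a 1×1 block at λ = 3: exp(t · [3]) = [e^(3t)].

After assembling e^{tJ} and conjugating by P, we get:

e^{tB} =
  [-t*exp(3*t) + exp(3*t), 2*t*exp(3*t), 3*t*exp(3*t)]
  [-2*t*exp(3*t), 4*t*exp(3*t) + exp(3*t), 6*t*exp(3*t)]
  [t*exp(3*t), -2*t*exp(3*t), -3*t*exp(3*t) + exp(3*t)]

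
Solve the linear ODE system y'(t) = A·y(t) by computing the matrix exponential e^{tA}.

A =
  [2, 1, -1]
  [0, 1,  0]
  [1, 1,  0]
e^{tA} =
  [t*exp(t) + exp(t), t*exp(t), -t*exp(t)]
  [0, exp(t), 0]
  [t*exp(t), t*exp(t), -t*exp(t) + exp(t)]

Strategy: write A = P · J · P⁻¹ where J is a Jordan canonical form, so e^{tA} = P · e^{tJ} · P⁻¹, and e^{tJ} can be computed block-by-block.

A has Jordan form
J =
  [1, 1, 0]
  [0, 1, 0]
  [0, 0, 1]
(up to reordering of blocks).

Per-block formulas:
  For a 2×2 Jordan block J_2(1): exp(t · J_2(1)) = e^(1t)·(I + t·N), where N is the 2×2 nilpotent shift.
  For a 1×1 block at λ = 1: exp(t · [1]) = [e^(1t)].

After assembling e^{tJ} and conjugating by P, we get:

e^{tA} =
  [t*exp(t) + exp(t), t*exp(t), -t*exp(t)]
  [0, exp(t), 0]
  [t*exp(t), t*exp(t), -t*exp(t) + exp(t)]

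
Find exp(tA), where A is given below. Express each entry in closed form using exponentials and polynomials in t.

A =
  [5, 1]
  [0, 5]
e^{tA} =
  [exp(5*t), t*exp(5*t)]
  [0, exp(5*t)]

Strategy: write A = P · J · P⁻¹ where J is a Jordan canonical form, so e^{tA} = P · e^{tJ} · P⁻¹, and e^{tJ} can be computed block-by-block.

A has Jordan form
J =
  [5, 1]
  [0, 5]
(up to reordering of blocks).

Per-block formulas:
  For a 2×2 Jordan block J_2(5): exp(t · J_2(5)) = e^(5t)·(I + t·N), where N is the 2×2 nilpotent shift.

After assembling e^{tJ} and conjugating by P, we get:

e^{tA} =
  [exp(5*t), t*exp(5*t)]
  [0, exp(5*t)]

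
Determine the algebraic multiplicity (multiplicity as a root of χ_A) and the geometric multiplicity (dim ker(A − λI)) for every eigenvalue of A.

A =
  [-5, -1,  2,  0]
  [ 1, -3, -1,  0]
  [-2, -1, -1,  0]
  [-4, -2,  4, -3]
λ = -3: alg = 4, geom = 2

Step 1 — factor the characteristic polynomial to read off the algebraic multiplicities:
  χ_A(x) = (x + 3)^4

Step 2 — compute geometric multiplicities via the rank-nullity identity g(λ) = n − rank(A − λI):
  rank(A − (-3)·I) = 2, so dim ker(A − (-3)·I) = n − 2 = 2

Summary:
  λ = -3: algebraic multiplicity = 4, geometric multiplicity = 2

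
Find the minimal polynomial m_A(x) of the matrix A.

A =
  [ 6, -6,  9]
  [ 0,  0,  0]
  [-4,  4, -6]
x^2

The characteristic polynomial is χ_A(x) = x^3, so the eigenvalues are known. The minimal polynomial is
  m_A(x) = Π_λ (x − λ)^{k_λ}
where k_λ is the size of the *largest* Jordan block for λ (equivalently, the smallest k with (A − λI)^k v = 0 for every generalised eigenvector v of λ).

  λ = 0: largest Jordan block has size 2, contributing (x − 0)^2

So m_A(x) = x^2 = x^2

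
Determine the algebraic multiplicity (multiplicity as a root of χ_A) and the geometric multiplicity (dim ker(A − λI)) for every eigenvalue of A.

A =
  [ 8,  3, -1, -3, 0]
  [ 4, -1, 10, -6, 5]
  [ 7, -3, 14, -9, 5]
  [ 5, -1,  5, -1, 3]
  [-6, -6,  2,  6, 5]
λ = 5: alg = 5, geom = 2

Step 1 — factor the characteristic polynomial to read off the algebraic multiplicities:
  χ_A(x) = (x - 5)^5

Step 2 — compute geometric multiplicities via the rank-nullity identity g(λ) = n − rank(A − λI):
  rank(A − (5)·I) = 3, so dim ker(A − (5)·I) = n − 3 = 2

Summary:
  λ = 5: algebraic multiplicity = 5, geometric multiplicity = 2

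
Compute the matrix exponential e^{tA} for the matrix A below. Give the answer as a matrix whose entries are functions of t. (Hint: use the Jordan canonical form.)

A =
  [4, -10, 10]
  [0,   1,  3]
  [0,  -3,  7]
e^{tA} =
  [exp(4*t), -10*t*exp(4*t), 10*t*exp(4*t)]
  [0, -3*t*exp(4*t) + exp(4*t), 3*t*exp(4*t)]
  [0, -3*t*exp(4*t), 3*t*exp(4*t) + exp(4*t)]

Strategy: write A = P · J · P⁻¹ where J is a Jordan canonical form, so e^{tA} = P · e^{tJ} · P⁻¹, and e^{tJ} can be computed block-by-block.

A has Jordan form
J =
  [4, 1, 0]
  [0, 4, 0]
  [0, 0, 4]
(up to reordering of blocks).

Per-block formulas:
  For a 1×1 block at λ = 4: exp(t · [4]) = [e^(4t)].
  For a 2×2 Jordan block J_2(4): exp(t · J_2(4)) = e^(4t)·(I + t·N), where N is the 2×2 nilpotent shift.

After assembling e^{tJ} and conjugating by P, we get:

e^{tA} =
  [exp(4*t), -10*t*exp(4*t), 10*t*exp(4*t)]
  [0, -3*t*exp(4*t) + exp(4*t), 3*t*exp(4*t)]
  [0, -3*t*exp(4*t), 3*t*exp(4*t) + exp(4*t)]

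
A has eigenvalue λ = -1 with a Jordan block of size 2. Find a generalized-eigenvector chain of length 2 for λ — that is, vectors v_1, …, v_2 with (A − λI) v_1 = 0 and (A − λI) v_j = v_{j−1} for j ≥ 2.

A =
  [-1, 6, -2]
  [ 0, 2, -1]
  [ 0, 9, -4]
A Jordan chain for λ = -1 of length 2:
v_1 = (6, 3, 9)ᵀ
v_2 = (0, 1, 0)ᵀ

Let N = A − (-1)·I. We want v_2 with N^2 v_2 = 0 but N^1 v_2 ≠ 0; then v_{j-1} := N · v_j for j = 2, …, 2.

Pick v_2 = (0, 1, 0)ᵀ.
Then v_1 = N · v_2 = (6, 3, 9)ᵀ.

Sanity check: (A − (-1)·I) v_1 = (0, 0, 0)ᵀ = 0. ✓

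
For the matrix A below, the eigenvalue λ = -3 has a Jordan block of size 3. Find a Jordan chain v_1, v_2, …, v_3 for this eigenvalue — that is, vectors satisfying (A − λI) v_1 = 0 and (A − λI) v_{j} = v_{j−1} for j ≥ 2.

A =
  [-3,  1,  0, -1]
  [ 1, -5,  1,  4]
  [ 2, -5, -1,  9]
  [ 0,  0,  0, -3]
A Jordan chain for λ = -3 of length 3:
v_1 = (1, 0, -1, 0)ᵀ
v_2 = (0, 1, 2, 0)ᵀ
v_3 = (1, 0, 0, 0)ᵀ

Let N = A − (-3)·I. We want v_3 with N^3 v_3 = 0 but N^2 v_3 ≠ 0; then v_{j-1} := N · v_j for j = 3, …, 2.

Pick v_3 = (1, 0, 0, 0)ᵀ.
Then v_2 = N · v_3 = (0, 1, 2, 0)ᵀ.
Then v_1 = N · v_2 = (1, 0, -1, 0)ᵀ.

Sanity check: (A − (-3)·I) v_1 = (0, 0, 0, 0)ᵀ = 0. ✓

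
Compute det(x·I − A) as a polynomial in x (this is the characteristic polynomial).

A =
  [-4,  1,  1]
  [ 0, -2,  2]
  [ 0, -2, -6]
x^3 + 12*x^2 + 48*x + 64

Expanding det(x·I − A) (e.g. by cofactor expansion or by noting that A is similar to its Jordan form J, which has the same characteristic polynomial as A) gives
  χ_A(x) = x^3 + 12*x^2 + 48*x + 64
which factors as (x + 4)^3. The eigenvalues (with algebraic multiplicities) are λ = -4 with multiplicity 3.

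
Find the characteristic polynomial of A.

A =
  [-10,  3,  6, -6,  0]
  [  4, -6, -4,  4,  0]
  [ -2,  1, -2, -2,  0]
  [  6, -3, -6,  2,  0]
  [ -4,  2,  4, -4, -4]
x^5 + 20*x^4 + 160*x^3 + 640*x^2 + 1280*x + 1024

Expanding det(x·I − A) (e.g. by cofactor expansion or by noting that A is similar to its Jordan form J, which has the same characteristic polynomial as A) gives
  χ_A(x) = x^5 + 20*x^4 + 160*x^3 + 640*x^2 + 1280*x + 1024
which factors as (x + 4)^5. The eigenvalues (with algebraic multiplicities) are λ = -4 with multiplicity 5.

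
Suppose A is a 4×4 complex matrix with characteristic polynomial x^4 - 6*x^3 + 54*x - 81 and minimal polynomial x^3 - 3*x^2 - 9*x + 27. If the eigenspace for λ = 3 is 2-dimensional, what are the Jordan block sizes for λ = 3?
Block sizes for λ = 3: [2, 1]

Step 1 — from the characteristic polynomial, algebraic multiplicity of λ = 3 is 3. From dim ker(A − (3)·I) = 2, there are exactly 2 Jordan blocks for λ = 3.
Step 2 — from the minimal polynomial, the factor (x − 3)^2 tells us the largest block for λ = 3 has size 2.
Step 3 — with total size 3, 2 blocks, and largest block 2, the block sizes (in nonincreasing order) are [2, 1].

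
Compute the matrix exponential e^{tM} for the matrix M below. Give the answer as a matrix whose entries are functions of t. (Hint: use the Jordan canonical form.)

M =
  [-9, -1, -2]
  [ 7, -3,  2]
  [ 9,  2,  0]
e^{tM} =
  [-5*t*exp(-4*t) + exp(-4*t), -t*exp(-4*t), -2*t*exp(-4*t)]
  [-5*t^2*exp(-4*t) + 7*t*exp(-4*t), -t^2*exp(-4*t) + t*exp(-4*t) + exp(-4*t), -2*t^2*exp(-4*t) + 2*t*exp(-4*t)]
  [5*t^2*exp(-4*t)/2 + 9*t*exp(-4*t), t^2*exp(-4*t)/2 + 2*t*exp(-4*t), t^2*exp(-4*t) + 4*t*exp(-4*t) + exp(-4*t)]

Strategy: write M = P · J · P⁻¹ where J is a Jordan canonical form, so e^{tM} = P · e^{tJ} · P⁻¹, and e^{tJ} can be computed block-by-block.

M has Jordan form
J =
  [-4,  1,  0]
  [ 0, -4,  1]
  [ 0,  0, -4]
(up to reordering of blocks).

Per-block formulas:
  For a 3×3 Jordan block J_3(-4): exp(t · J_3(-4)) = e^(-4t)·(I + t·N + (t^2/2)·N^2), where N is the 3×3 nilpotent shift.

After assembling e^{tJ} and conjugating by P, we get:

e^{tM} =
  [-5*t*exp(-4*t) + exp(-4*t), -t*exp(-4*t), -2*t*exp(-4*t)]
  [-5*t^2*exp(-4*t) + 7*t*exp(-4*t), -t^2*exp(-4*t) + t*exp(-4*t) + exp(-4*t), -2*t^2*exp(-4*t) + 2*t*exp(-4*t)]
  [5*t^2*exp(-4*t)/2 + 9*t*exp(-4*t), t^2*exp(-4*t)/2 + 2*t*exp(-4*t), t^2*exp(-4*t) + 4*t*exp(-4*t) + exp(-4*t)]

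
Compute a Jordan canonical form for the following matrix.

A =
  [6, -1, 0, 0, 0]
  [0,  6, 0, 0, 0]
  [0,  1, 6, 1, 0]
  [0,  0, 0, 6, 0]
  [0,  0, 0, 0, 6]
J_2(6) ⊕ J_2(6) ⊕ J_1(6)

The characteristic polynomial is
  det(x·I − A) = x^5 - 30*x^4 + 360*x^3 - 2160*x^2 + 6480*x - 7776 = (x - 6)^5

Eigenvalues and multiplicities (the geometric multiplicity of λ is n − rank(A − λI), which equals the number of Jordan blocks for λ):
  λ = 6: algebraic multiplicity = 5, geometric multiplicity = 3

Determining the block sizes for each eigenvalue:
  λ = 6: with am = 5 and gm = 3, the partition is not yet determined (e.g. several partitions of 5 into 3 parts exist). Let N = A − (6)·I. Computing rank(N^1) = 2, rank(N^2) = 0; the number of blocks of size ≥ j is rank(N^{j−1}) − rank(N^j), giving [3, 2]. So we have 2 block(s) of size 2, 1 block(s) of size 1 → block sizes [2, 2, 1]

Assembling the blocks gives a Jordan form
J =
  [6, 1, 0, 0, 0]
  [0, 6, 0, 0, 0]
  [0, 0, 6, 1, 0]
  [0, 0, 0, 6, 0]
  [0, 0, 0, 0, 6]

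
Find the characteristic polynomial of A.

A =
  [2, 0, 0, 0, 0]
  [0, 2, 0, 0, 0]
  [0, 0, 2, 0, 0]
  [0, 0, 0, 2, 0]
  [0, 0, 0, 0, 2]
x^5 - 10*x^4 + 40*x^3 - 80*x^2 + 80*x - 32

Expanding det(x·I − A) (e.g. by cofactor expansion or by noting that A is similar to its Jordan form J, which has the same characteristic polynomial as A) gives
  χ_A(x) = x^5 - 10*x^4 + 40*x^3 - 80*x^2 + 80*x - 32
which factors as (x - 2)^5. The eigenvalues (with algebraic multiplicities) are λ = 2 with multiplicity 5.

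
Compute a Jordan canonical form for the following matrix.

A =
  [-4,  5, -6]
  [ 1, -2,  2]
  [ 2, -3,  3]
J_3(-1)

The characteristic polynomial is
  det(x·I − A) = x^3 + 3*x^2 + 3*x + 1 = (x + 1)^3

Eigenvalues and multiplicities (the geometric multiplicity of λ is n − rank(A − λI), which equals the number of Jordan blocks for λ):
  λ = -1: algebraic multiplicity = 3, geometric multiplicity = 1

Determining the block sizes for each eigenvalue:
  λ = -1: one block (gm = 1), so the single block has size am = 3 → block sizes [3]

Assembling the blocks gives a Jordan form
J =
  [-1,  1,  0]
  [ 0, -1,  1]
  [ 0,  0, -1]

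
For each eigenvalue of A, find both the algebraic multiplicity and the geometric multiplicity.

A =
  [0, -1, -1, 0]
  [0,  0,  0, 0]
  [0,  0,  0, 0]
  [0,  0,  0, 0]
λ = 0: alg = 4, geom = 3

Step 1 — factor the characteristic polynomial to read off the algebraic multiplicities:
  χ_A(x) = x^4

Step 2 — compute geometric multiplicities via the rank-nullity identity g(λ) = n − rank(A − λI):
  rank(A − (0)·I) = 1, so dim ker(A − (0)·I) = n − 1 = 3

Summary:
  λ = 0: algebraic multiplicity = 4, geometric multiplicity = 3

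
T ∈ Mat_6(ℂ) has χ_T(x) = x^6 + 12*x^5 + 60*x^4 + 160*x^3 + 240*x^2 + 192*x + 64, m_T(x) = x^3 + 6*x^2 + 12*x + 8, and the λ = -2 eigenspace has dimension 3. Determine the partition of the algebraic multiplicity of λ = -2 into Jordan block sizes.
Block sizes for λ = -2: [3, 2, 1]

Step 1 — from the characteristic polynomial, algebraic multiplicity of λ = -2 is 6. From dim ker(T − (-2)·I) = 3, there are exactly 3 Jordan blocks for λ = -2.
Step 2 — from the minimal polynomial, the factor (x + 2)^3 tells us the largest block for λ = -2 has size 3.
Step 3 — with total size 6, 3 blocks, and largest block 3, the block sizes (in nonincreasing order) are [3, 2, 1].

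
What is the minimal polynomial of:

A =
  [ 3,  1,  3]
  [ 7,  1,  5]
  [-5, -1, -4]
x^3

The characteristic polynomial is χ_A(x) = x^3, so the eigenvalues are known. The minimal polynomial is
  m_A(x) = Π_λ (x − λ)^{k_λ}
where k_λ is the size of the *largest* Jordan block for λ (equivalently, the smallest k with (A − λI)^k v = 0 for every generalised eigenvector v of λ).

  λ = 0: largest Jordan block has size 3, contributing (x − 0)^3

So m_A(x) = x^3 = x^3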